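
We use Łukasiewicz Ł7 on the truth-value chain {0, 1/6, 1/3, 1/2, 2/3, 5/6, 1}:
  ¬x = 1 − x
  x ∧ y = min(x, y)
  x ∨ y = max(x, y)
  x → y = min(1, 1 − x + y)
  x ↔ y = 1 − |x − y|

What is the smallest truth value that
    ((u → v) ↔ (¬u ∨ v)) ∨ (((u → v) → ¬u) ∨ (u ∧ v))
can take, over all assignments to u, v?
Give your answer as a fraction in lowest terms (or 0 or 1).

1/2

Take u = 1/2, v = 1/2:
u → v = 1/2 → 1/2 = 1
¬u = ¬1/2 = 1/2
¬u ∨ v = 1/2 ∨ 1/2 = 1/2
(u → v) ↔ (¬u ∨ v) = 1 ↔ 1/2 = 1/2
u → v = 1/2 → 1/2 = 1
¬u = ¬1/2 = 1/2
(u → v) → ¬u = 1 → 1/2 = 1/2
u ∧ v = 1/2 ∧ 1/2 = 1/2
((u → v) → ¬u) ∨ (u ∧ v) = 1/2 ∨ 1/2 = 1/2
((u → v) ↔ (¬u ∨ v)) ∨ (((u → v) → ¬u) ∨ (u ∧ v)) = 1/2 ∨ 1/2 = 1/2
No assignment yields a value below 1/2, so this is the minimum.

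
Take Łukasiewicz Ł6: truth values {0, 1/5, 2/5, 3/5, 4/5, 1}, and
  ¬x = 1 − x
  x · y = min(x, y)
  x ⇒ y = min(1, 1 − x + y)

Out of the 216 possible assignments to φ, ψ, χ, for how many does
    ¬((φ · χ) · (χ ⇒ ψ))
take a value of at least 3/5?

180

value 1: 71 assignments (counts)
value 4/5: 61 assignments (counts)
value 3/5: 48 assignments (counts)
value 2/5: 26 assignments
value 1/5: 9 assignments
value 0: 1 assignment
So 180 of the 216 assignments meet the threshold.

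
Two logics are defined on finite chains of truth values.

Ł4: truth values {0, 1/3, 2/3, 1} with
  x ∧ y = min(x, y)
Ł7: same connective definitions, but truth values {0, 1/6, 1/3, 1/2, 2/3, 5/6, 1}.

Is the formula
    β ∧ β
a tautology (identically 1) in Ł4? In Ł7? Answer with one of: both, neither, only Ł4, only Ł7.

In Ł4: at β = 0 the value is 0 — not a tautology.
In Ł7: at β = 0 the value is 0 — not a tautology.

neither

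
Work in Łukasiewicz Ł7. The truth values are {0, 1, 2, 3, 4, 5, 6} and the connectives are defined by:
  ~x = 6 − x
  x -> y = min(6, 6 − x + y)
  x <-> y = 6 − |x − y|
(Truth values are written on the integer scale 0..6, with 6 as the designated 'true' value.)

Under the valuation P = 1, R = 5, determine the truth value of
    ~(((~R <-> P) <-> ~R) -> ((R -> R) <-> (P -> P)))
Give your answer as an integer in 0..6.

~R = ~5 = 1
~R <-> P = 1 <-> 1 = 6
~R = ~5 = 1
(~R <-> P) <-> ~R = 6 <-> 1 = 1
R -> R = 5 -> 5 = 6
P -> P = 1 -> 1 = 6
(R -> R) <-> (P -> P) = 6 <-> 6 = 6
((~R <-> P) <-> ~R) -> ((R -> R) <-> (P -> P)) = 1 -> 6 = 6
~(((~R <-> P) <-> ~R) -> ((R -> R) <-> (P -> P))) = ~6 = 0

0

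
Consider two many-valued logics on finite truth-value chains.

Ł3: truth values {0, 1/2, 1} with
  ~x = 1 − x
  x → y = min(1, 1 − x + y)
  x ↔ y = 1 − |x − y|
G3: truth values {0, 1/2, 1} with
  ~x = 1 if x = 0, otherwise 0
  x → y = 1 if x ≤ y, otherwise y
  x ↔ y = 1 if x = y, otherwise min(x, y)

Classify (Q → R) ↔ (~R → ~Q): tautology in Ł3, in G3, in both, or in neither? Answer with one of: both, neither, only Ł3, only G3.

In Ł3: every assignment gives 1 — tautology.
In G3: at Q = 1, R = 1/2 the value is 1/2 — not a tautology.

only Ł3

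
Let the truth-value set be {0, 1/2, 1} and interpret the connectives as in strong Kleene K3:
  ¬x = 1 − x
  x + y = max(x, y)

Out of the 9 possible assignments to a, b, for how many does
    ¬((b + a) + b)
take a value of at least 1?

a = 0, b = 0 ↦ 1  ≥
a = 0, b = 1/2 ↦ 1/2  <
a = 0, b = 1 ↦ 0  <
a = 1/2, b = 0 ↦ 1/2  <
a = 1/2, b = 1/2 ↦ 1/2  <
a = 1/2, b = 1 ↦ 0  <
a = 1, b = 0 ↦ 0  <
a = 1, b = 1/2 ↦ 0  <
a = 1, b = 1 ↦ 0  <
So 1 of the 9 assignments meets the threshold.

1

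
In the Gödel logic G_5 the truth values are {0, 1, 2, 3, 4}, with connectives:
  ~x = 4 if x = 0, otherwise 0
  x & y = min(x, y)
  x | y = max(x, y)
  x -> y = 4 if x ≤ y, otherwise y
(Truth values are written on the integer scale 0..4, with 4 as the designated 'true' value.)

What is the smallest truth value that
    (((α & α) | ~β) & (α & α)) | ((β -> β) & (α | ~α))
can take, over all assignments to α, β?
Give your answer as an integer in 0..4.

1

Take α = 1, β = 0:
α & α = 1 & 1 = 1
~β = ~0 = 4
(α & α) | ~β = 1 | 4 = 4
α & α = 1 & 1 = 1
((α & α) | ~β) & (α & α) = 4 & 1 = 1
β -> β = 0 -> 0 = 4
~α = ~1 = 0
α | ~α = 1 | 0 = 1
(β -> β) & (α | ~α) = 4 & 1 = 1
(((α & α) | ~β) & (α & α)) | ((β -> β) & (α | ~α)) = 1 | 1 = 1
No assignment yields a value below 1, so this is the minimum.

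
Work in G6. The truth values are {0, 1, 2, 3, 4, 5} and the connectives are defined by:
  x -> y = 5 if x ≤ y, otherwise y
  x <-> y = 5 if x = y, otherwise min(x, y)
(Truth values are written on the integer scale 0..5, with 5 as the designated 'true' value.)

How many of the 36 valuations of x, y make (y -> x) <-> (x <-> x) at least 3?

24

value 5: 21 assignments (counts)
value 4: 1 assignment (counts)
value 3: 2 assignments (counts)
value 2: 3 assignments
value 1: 4 assignments
value 0: 5 assignments
So 24 of the 36 assignments meet the threshold.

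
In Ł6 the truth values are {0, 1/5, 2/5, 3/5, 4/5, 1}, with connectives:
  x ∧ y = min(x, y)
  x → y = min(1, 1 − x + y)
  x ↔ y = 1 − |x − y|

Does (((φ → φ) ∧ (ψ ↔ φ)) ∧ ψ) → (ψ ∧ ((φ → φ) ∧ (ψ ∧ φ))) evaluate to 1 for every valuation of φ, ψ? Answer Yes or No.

Counterexample: take φ = 0, ψ = 1/5.
φ → φ = 0 → 0 = 1
ψ ↔ φ = 1/5 ↔ 0 = 4/5
(φ → φ) ∧ (ψ ↔ φ) = 1 ∧ 4/5 = 4/5
((φ → φ) ∧ (ψ ↔ φ)) ∧ ψ = 4/5 ∧ 1/5 = 1/5
φ → φ = 0 → 0 = 1
ψ ∧ φ = 1/5 ∧ 0 = 0
(φ → φ) ∧ (ψ ∧ φ) = 1 ∧ 0 = 0
ψ ∧ ((φ → φ) ∧ (ψ ∧ φ)) = 1/5 ∧ 0 = 0
(((φ → φ) ∧ (ψ ↔ φ)) ∧ ψ) → (ψ ∧ ((φ → φ) ∧ (ψ ∧ φ))) = 1/5 → 0 = 4/5
This gives 4/5 ≠ 1.

No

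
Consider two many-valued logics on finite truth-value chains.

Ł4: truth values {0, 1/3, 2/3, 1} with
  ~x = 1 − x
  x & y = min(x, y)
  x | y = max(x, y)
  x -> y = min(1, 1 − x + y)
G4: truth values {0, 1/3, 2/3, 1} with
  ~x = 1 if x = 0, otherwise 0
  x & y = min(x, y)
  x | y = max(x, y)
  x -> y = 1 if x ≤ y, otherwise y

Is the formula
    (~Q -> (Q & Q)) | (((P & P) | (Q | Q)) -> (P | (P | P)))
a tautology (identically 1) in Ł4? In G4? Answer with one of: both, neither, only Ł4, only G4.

In Ł4: at P = 0, Q = 1/3 the value is 2/3 — not a tautology.
In G4: every assignment gives 1 — tautology.

only G4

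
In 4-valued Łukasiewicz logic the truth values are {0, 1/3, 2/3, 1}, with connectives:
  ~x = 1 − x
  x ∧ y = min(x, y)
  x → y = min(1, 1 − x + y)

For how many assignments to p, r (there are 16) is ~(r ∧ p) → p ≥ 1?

7

p = 0, r = 0 ↦ 0  <
p = 0, r = 1/3 ↦ 0  <
p = 0, r = 2/3 ↦ 0  <
p = 0, r = 1 ↦ 0  <
p = 1/3, r = 0 ↦ 1/3  <
p = 1/3, r = 1/3 ↦ 2/3  <
p = 1/3, r = 2/3 ↦ 2/3  <
p = 1/3, r = 1 ↦ 2/3  <
p = 2/3, r = 0 ↦ 2/3  <
p = 2/3, r = 1/3 ↦ 1  ≥
p = 2/3, r = 2/3 ↦ 1  ≥
p = 2/3, r = 1 ↦ 1  ≥
p = 1, r = 0 ↦ 1  ≥
p = 1, r = 1/3 ↦ 1  ≥
p = 1, r = 2/3 ↦ 1  ≥
p = 1, r = 1 ↦ 1  ≥
So 7 of the 16 assignments meet the threshold.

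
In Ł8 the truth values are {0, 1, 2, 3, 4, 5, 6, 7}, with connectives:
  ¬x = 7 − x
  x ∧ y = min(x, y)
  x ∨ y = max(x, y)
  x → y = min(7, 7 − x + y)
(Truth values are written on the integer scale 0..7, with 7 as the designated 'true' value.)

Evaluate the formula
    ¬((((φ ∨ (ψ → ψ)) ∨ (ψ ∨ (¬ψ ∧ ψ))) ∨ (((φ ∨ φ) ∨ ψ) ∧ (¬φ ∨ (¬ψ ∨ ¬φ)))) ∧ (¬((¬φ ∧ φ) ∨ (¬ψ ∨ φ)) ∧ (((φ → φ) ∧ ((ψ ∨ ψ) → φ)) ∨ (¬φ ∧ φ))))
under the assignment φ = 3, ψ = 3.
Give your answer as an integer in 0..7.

4

ψ → ψ = 3 → 3 = 7
φ ∨ (ψ → ψ) = 3 ∨ 7 = 7
¬ψ = ¬3 = 4
¬ψ ∧ ψ = 4 ∧ 3 = 3
ψ ∨ (¬ψ ∧ ψ) = 3 ∨ 3 = 3
(φ ∨ (ψ → ψ)) ∨ (ψ ∨ (¬ψ ∧ ψ)) = 7 ∨ 3 = 7
φ ∨ φ = 3 ∨ 3 = 3
(φ ∨ φ) ∨ ψ = 3 ∨ 3 = 3
¬φ = ¬3 = 4
¬ψ = ¬3 = 4
¬φ = ¬3 = 4
¬ψ ∨ ¬φ = 4 ∨ 4 = 4
¬φ ∨ (¬ψ ∨ ¬φ) = 4 ∨ 4 = 4
((φ ∨ φ) ∨ ψ) ∧ (¬φ ∨ (¬ψ ∨ ¬φ)) = 3 ∧ 4 = 3
((φ ∨ (ψ → ψ)) ∨ (ψ ∨ (¬ψ ∧ ψ))) ∨ (((φ ∨ φ) ∨ ψ) ∧ (¬φ ∨ (¬ψ ∨ ¬φ))) = 7 ∨ 3 = 7
¬φ = ¬3 = 4
¬φ ∧ φ = 4 ∧ 3 = 3
¬ψ = ¬3 = 4
¬ψ ∨ φ = 4 ∨ 3 = 4
(¬φ ∧ φ) ∨ (¬ψ ∨ φ) = 3 ∨ 4 = 4
¬((¬φ ∧ φ) ∨ (¬ψ ∨ φ)) = ¬4 = 3
φ → φ = 3 → 3 = 7
ψ ∨ ψ = 3 ∨ 3 = 3
(ψ ∨ ψ) → φ = 3 → 3 = 7
(φ → φ) ∧ ((ψ ∨ ψ) → φ) = 7 ∧ 7 = 7
¬φ = ¬3 = 4
¬φ ∧ φ = 4 ∧ 3 = 3
((φ → φ) ∧ ((ψ ∨ ψ) → φ)) ∨ (¬φ ∧ φ) = 7 ∨ 3 = 7
¬((¬φ ∧ φ) ∨ (¬ψ ∨ φ)) ∧ (((φ → φ) ∧ ((ψ ∨ ψ) → φ)) ∨ (¬φ ∧ φ)) = 3 ∧ 7 = 3
(((φ ∨ (ψ → ψ)) ∨ (ψ ∨ (¬ψ ∧ ψ))) ∨ (((φ ∨ φ) ∨ ψ) ∧ (¬φ ∨ (¬ψ ∨ ¬φ)))) ∧ (¬((¬φ ∧ φ) ∨ (¬ψ ∨ φ)) ∧ (((φ → φ) ∧ ((ψ ∨ ψ) → φ)) ∨ (¬φ ∧ φ))) = 7 ∧ 3 = 3
¬((((φ ∨ (ψ → ψ)) ∨ (ψ ∨ (¬ψ ∧ ψ))) ∨ (((φ ∨ φ) ∨ ψ) ∧ (¬φ ∨ (¬ψ ∨ ¬φ)))) ∧ (¬((¬φ ∧ φ) ∨ (¬ψ ∨ φ)) ∧ (((φ → φ) ∧ ((ψ ∨ ψ) → φ)) ∨ (¬φ ∧ φ)))) = ¬3 = 4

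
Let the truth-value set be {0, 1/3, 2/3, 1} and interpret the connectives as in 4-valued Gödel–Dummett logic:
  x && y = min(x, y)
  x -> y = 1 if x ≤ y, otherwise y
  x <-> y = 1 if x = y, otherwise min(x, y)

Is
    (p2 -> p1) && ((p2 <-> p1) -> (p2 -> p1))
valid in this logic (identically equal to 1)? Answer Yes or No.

Counterexample: take p1 = 0, p2 = 1/3.
p2 -> p1 = 1/3 -> 0 = 0
p2 <-> p1 = 1/3 <-> 0 = 0
(p2 <-> p1) -> (p2 -> p1) = 0 -> 0 = 1
(p2 -> p1) && ((p2 <-> p1) -> (p2 -> p1)) = 0 && 1 = 0
This gives 0 ≠ 1.

No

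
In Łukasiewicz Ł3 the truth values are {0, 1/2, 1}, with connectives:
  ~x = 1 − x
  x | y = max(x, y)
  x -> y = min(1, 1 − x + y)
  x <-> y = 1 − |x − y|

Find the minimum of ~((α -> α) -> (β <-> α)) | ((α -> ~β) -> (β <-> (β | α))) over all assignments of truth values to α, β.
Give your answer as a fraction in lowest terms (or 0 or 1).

1/2

Take α = 1/2, β = 0:
α -> α = 1/2 -> 1/2 = 1
β <-> α = 0 <-> 1/2 = 1/2
(α -> α) -> (β <-> α) = 1 -> 1/2 = 1/2
~((α -> α) -> (β <-> α)) = ~1/2 = 1/2
~β = ~0 = 1
α -> ~β = 1/2 -> 1 = 1
β | α = 0 | 1/2 = 1/2
β <-> (β | α) = 0 <-> 1/2 = 1/2
(α -> ~β) -> (β <-> (β | α)) = 1 -> 1/2 = 1/2
~((α -> α) -> (β <-> α)) | ((α -> ~β) -> (β <-> (β | α))) = 1/2 | 1/2 = 1/2
No assignment yields a value below 1/2, so this is the minimum.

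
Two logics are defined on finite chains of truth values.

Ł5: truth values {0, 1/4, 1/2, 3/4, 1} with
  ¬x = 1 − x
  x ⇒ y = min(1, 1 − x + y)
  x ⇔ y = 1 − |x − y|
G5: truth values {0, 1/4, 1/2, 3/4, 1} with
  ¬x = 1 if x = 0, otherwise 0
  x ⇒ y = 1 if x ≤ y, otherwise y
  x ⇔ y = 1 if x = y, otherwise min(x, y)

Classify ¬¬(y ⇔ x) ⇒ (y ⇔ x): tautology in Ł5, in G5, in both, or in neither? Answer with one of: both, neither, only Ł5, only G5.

only Ł5

In Ł5: every assignment gives 1 — tautology.
In G5: at x = 1/4, y = 1/2 the value is 1/4 — not a tautology.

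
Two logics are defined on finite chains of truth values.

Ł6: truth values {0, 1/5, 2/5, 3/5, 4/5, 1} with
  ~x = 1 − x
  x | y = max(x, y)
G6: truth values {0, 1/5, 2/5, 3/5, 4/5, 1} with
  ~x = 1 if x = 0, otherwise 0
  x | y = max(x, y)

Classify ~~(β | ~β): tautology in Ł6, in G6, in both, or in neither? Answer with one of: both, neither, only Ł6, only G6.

In Ł6: at β = 1/5 the value is 4/5 — not a tautology.
In G6: every assignment gives 1 — tautology.

only G6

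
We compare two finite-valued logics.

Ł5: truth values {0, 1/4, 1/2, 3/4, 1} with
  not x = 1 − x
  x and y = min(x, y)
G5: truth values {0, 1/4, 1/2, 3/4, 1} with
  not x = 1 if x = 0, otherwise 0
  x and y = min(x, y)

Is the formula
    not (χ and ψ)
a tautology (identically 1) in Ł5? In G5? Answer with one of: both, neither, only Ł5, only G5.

neither

In Ł5: at ψ = 1/4, χ = 1/4 the value is 3/4 — not a tautology.
In G5: at ψ = 1/4, χ = 1/4 the value is 0 — not a tautology.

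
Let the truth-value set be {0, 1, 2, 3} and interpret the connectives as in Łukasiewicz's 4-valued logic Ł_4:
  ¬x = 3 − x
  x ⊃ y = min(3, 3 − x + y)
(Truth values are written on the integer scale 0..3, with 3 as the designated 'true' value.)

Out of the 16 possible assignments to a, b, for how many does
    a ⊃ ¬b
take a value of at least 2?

a = 0, b = 0 ↦ 3  ≥
a = 0, b = 1 ↦ 3  ≥
a = 0, b = 2 ↦ 3  ≥
a = 0, b = 3 ↦ 3  ≥
a = 1, b = 0 ↦ 3  ≥
a = 1, b = 1 ↦ 3  ≥
a = 1, b = 2 ↦ 3  ≥
a = 1, b = 3 ↦ 2  ≥
a = 2, b = 0 ↦ 3  ≥
a = 2, b = 1 ↦ 3  ≥
a = 2, b = 2 ↦ 2  ≥
a = 2, b = 3 ↦ 1  <
a = 3, b = 0 ↦ 3  ≥
a = 3, b = 1 ↦ 2  ≥
a = 3, b = 2 ↦ 1  <
a = 3, b = 3 ↦ 0  <
So 13 of the 16 assignments meet the threshold.

13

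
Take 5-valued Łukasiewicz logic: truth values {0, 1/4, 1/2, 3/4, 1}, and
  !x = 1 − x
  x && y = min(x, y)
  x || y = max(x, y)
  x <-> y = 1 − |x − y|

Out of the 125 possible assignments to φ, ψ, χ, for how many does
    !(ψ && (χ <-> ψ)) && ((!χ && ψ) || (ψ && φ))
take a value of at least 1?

5

value 1: 5 assignments (counts)
value 3/4: 10 assignments
value 1/2: 31 assignments
value 1/4: 46 assignments
value 0: 33 assignments
So 5 of the 125 assignments meet the threshold.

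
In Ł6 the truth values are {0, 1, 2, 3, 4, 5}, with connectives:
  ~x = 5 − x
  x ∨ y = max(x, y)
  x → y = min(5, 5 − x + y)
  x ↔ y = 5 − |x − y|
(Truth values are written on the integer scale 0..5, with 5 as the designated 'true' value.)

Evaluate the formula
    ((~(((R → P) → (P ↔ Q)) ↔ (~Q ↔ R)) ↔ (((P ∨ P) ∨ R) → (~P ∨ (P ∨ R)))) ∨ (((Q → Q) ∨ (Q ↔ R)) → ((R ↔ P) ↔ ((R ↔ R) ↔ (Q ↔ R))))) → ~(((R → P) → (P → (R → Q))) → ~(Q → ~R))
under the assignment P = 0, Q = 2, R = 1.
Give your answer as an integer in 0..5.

R → P = 1 → 0 = 4
P ↔ Q = 0 ↔ 2 = 3
(R → P) → (P ↔ Q) = 4 → 3 = 4
~Q = ~2 = 3
~Q ↔ R = 3 ↔ 1 = 3
((R → P) → (P ↔ Q)) ↔ (~Q ↔ R) = 4 ↔ 3 = 4
~(((R → P) → (P ↔ Q)) ↔ (~Q ↔ R)) = ~4 = 1
P ∨ P = 0 ∨ 0 = 0
(P ∨ P) ∨ R = 0 ∨ 1 = 1
~P = ~0 = 5
P ∨ R = 0 ∨ 1 = 1
~P ∨ (P ∨ R) = 5 ∨ 1 = 5
((P ∨ P) ∨ R) → (~P ∨ (P ∨ R)) = 1 → 5 = 5
~(((R → P) → (P ↔ Q)) ↔ (~Q ↔ R)) ↔ (((P ∨ P) ∨ R) → (~P ∨ (P ∨ R))) = 1 ↔ 5 = 1
Q → Q = 2 → 2 = 5
Q ↔ R = 2 ↔ 1 = 4
(Q → Q) ∨ (Q ↔ R) = 5 ∨ 4 = 5
R ↔ P = 1 ↔ 0 = 4
R ↔ R = 1 ↔ 1 = 5
Q ↔ R = 2 ↔ 1 = 4
(R ↔ R) ↔ (Q ↔ R) = 5 ↔ 4 = 4
(R ↔ P) ↔ ((R ↔ R) ↔ (Q ↔ R)) = 4 ↔ 4 = 5
((Q → Q) ∨ (Q ↔ R)) → ((R ↔ P) ↔ ((R ↔ R) ↔ (Q ↔ R))) = 5 → 5 = 5
(~(((R → P) → (P ↔ Q)) ↔ (~Q ↔ R)) ↔ (((P ∨ P) ∨ R) → (~P ∨ (P ∨ R)))) ∨ (((Q → Q) ∨ (Q ↔ R)) → ((R ↔ P) ↔ ((R ↔ R) ↔ (Q ↔ R)))) = 1 ∨ 5 = 5
R → P = 1 → 0 = 4
R → Q = 1 → 2 = 5
P → (R → Q) = 0 → 5 = 5
(R → P) → (P → (R → Q)) = 4 → 5 = 5
~R = ~1 = 4
Q → ~R = 2 → 4 = 5
~(Q → ~R) = ~5 = 0
((R → P) → (P → (R → Q))) → ~(Q → ~R) = 5 → 0 = 0
~(((R → P) → (P → (R → Q))) → ~(Q → ~R)) = ~0 = 5
((~(((R → P) → (P ↔ Q)) ↔ (~Q ↔ R)) ↔ (((P ∨ P) ∨ R) → (~P ∨ (P ∨ R)))) ∨ (((Q → Q) ∨ (Q ↔ R)) → ((R ↔ P) ↔ ((R ↔ R) ↔ (Q ↔ R))))) → ~(((R → P) → (P → (R → Q))) → ~(Q → ~R)) = 5 → 5 = 5

5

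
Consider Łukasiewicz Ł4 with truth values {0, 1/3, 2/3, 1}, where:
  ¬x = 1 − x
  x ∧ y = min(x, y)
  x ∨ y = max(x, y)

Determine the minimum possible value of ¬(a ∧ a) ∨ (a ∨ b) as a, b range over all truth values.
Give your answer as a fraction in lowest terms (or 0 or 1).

Take a = 1/3, b = 0:
a ∧ a = 1/3 ∧ 1/3 = 1/3
¬(a ∧ a) = ¬1/3 = 2/3
a ∨ b = 1/3 ∨ 0 = 1/3
¬(a ∧ a) ∨ (a ∨ b) = 2/3 ∨ 1/3 = 2/3
No assignment yields a value below 2/3, so this is the minimum.

2/3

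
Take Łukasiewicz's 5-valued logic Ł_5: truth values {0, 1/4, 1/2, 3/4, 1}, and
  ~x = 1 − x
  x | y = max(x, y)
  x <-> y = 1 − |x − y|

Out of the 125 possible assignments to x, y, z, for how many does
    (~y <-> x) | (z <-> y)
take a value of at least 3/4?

95

value 1: 45 assignments (counts)
value 3/4: 50 assignments (counts)
value 1/2: 20 assignments
value 1/4: 8 assignments
value 0: 2 assignments
So 95 of the 125 assignments meet the threshold.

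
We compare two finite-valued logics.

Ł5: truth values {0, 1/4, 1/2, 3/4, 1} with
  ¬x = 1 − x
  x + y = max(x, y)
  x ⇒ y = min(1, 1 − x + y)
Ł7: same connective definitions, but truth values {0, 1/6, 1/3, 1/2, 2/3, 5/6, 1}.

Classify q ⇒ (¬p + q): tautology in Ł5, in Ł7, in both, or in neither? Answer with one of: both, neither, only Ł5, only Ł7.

both

In Ł5: every assignment gives 1 — tautology.
In Ł7: every assignment gives 1 — tautology.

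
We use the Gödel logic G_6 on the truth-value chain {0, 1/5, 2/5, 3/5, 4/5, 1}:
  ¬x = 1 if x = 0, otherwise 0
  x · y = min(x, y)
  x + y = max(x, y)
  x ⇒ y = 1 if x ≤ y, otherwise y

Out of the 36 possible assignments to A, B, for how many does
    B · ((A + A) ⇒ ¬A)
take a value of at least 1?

value 1: 1 assignment (counts)
value 4/5: 1 assignment
value 3/5: 1 assignment
value 2/5: 1 assignment
value 1/5: 1 assignment
value 0: 31 assignments
So 1 of the 36 assignments meets the threshold.

1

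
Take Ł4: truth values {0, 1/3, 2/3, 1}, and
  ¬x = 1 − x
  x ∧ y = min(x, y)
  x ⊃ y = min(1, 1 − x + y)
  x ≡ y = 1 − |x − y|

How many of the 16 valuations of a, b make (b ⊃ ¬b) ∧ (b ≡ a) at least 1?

2

a = 0, b = 0 ↦ 1  ≥
a = 0, b = 1/3 ↦ 2/3  <
a = 0, b = 2/3 ↦ 1/3  <
a = 0, b = 1 ↦ 0  <
a = 1/3, b = 0 ↦ 2/3  <
a = 1/3, b = 1/3 ↦ 1  ≥
a = 1/3, b = 2/3 ↦ 2/3  <
a = 1/3, b = 1 ↦ 0  <
a = 2/3, b = 0 ↦ 1/3  <
a = 2/3, b = 1/3 ↦ 2/3  <
a = 2/3, b = 2/3 ↦ 2/3  <
a = 2/3, b = 1 ↦ 0  <
a = 1, b = 0 ↦ 0  <
a = 1, b = 1/3 ↦ 1/3  <
a = 1, b = 2/3 ↦ 2/3  <
a = 1, b = 1 ↦ 0  <
So 2 of the 16 assignments meet the threshold.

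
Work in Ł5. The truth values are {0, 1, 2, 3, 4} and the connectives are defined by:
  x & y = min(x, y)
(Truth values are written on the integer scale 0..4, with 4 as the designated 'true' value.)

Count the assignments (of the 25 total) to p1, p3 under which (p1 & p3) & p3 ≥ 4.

value 4: 1 assignment (counts)
value 3: 3 assignments
value 2: 5 assignments
value 1: 7 assignments
value 0: 9 assignments
So 1 of the 25 assignments meets the threshold.

1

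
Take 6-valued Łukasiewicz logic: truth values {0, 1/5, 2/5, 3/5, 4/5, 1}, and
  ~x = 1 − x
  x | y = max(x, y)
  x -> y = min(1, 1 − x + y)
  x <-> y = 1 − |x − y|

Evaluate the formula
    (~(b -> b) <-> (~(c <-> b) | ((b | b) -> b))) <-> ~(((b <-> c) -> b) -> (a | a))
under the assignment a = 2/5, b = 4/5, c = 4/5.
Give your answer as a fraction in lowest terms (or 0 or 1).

3/5

b -> b = 4/5 -> 4/5 = 1
~(b -> b) = ~1 = 0
c <-> b = 4/5 <-> 4/5 = 1
~(c <-> b) = ~1 = 0
b | b = 4/5 | 4/5 = 4/5
(b | b) -> b = 4/5 -> 4/5 = 1
~(c <-> b) | ((b | b) -> b) = 0 | 1 = 1
~(b -> b) <-> (~(c <-> b) | ((b | b) -> b)) = 0 <-> 1 = 0
b <-> c = 4/5 <-> 4/5 = 1
(b <-> c) -> b = 1 -> 4/5 = 4/5
a | a = 2/5 | 2/5 = 2/5
((b <-> c) -> b) -> (a | a) = 4/5 -> 2/5 = 3/5
~(((b <-> c) -> b) -> (a | a)) = ~3/5 = 2/5
(~(b -> b) <-> (~(c <-> b) | ((b | b) -> b))) <-> ~(((b <-> c) -> b) -> (a | a)) = 0 <-> 2/5 = 3/5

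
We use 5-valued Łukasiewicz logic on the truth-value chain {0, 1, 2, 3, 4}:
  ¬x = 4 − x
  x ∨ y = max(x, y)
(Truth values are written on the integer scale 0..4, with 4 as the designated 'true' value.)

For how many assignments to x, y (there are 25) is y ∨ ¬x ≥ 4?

value 4: 9 assignments (counts)
value 3: 7 assignments
value 2: 5 assignments
value 1: 3 assignments
value 0: 1 assignment
So 9 of the 25 assignments meet the threshold.

9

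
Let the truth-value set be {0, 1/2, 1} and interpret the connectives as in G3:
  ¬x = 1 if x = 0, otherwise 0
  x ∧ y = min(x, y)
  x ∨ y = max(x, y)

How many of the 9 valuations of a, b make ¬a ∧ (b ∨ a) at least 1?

a = 0, b = 0 ↦ 0  <
a = 0, b = 1/2 ↦ 1/2  <
a = 0, b = 1 ↦ 1  ≥
a = 1/2, b = 0 ↦ 0  <
a = 1/2, b = 1/2 ↦ 0  <
a = 1/2, b = 1 ↦ 0  <
a = 1, b = 0 ↦ 0  <
a = 1, b = 1/2 ↦ 0  <
a = 1, b = 1 ↦ 0  <
So 1 of the 9 assignments meets the threshold.

1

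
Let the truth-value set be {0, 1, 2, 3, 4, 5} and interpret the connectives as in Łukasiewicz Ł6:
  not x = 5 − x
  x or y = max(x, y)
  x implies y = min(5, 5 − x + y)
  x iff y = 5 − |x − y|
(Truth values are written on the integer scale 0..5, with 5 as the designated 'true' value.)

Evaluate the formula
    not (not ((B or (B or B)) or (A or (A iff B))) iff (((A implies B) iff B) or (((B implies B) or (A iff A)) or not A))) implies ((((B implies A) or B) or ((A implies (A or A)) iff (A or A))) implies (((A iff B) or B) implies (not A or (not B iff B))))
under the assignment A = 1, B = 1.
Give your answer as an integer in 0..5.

4

B or B = 1 or 1 = 1
B or (B or B) = 1 or 1 = 1
A iff B = 1 iff 1 = 5
A or (A iff B) = 1 or 5 = 5
(B or (B or B)) or (A or (A iff B)) = 1 or 5 = 5
not ((B or (B or B)) or (A or (A iff B))) = not 5 = 0
A implies B = 1 implies 1 = 5
(A implies B) iff B = 5 iff 1 = 1
B implies B = 1 implies 1 = 5
A iff A = 1 iff 1 = 5
(B implies B) or (A iff A) = 5 or 5 = 5
not A = not 1 = 4
((B implies B) or (A iff A)) or not A = 5 or 4 = 5
((A implies B) iff B) or (((B implies B) or (A iff A)) or not A) = 1 or 5 = 5
not ((B or (B or B)) or (A or (A iff B))) iff (((A implies B) iff B) or (((B implies B) or (A iff A)) or not A)) = 0 iff 5 = 0
not (not ((B or (B or B)) or (A or (A iff B))) iff (((A implies B) iff B) or (((B implies B) or (A iff A)) or not A))) = not 0 = 5
B implies A = 1 implies 1 = 5
(B implies A) or B = 5 or 1 = 5
A or A = 1 or 1 = 1
A implies (A or A) = 1 implies 1 = 5
A or A = 1 or 1 = 1
(A implies (A or A)) iff (A or A) = 5 iff 1 = 1
((B implies A) or B) or ((A implies (A or A)) iff (A or A)) = 5 or 1 = 5
A iff B = 1 iff 1 = 5
(A iff B) or B = 5 or 1 = 5
not A = not 1 = 4
not B = not 1 = 4
not B iff B = 4 iff 1 = 2
not A or (not B iff B) = 4 or 2 = 4
((A iff B) or B) implies (not A or (not B iff B)) = 5 implies 4 = 4
(((B implies A) or B) or ((A implies (A or A)) iff (A or A))) implies (((A iff B) or B) implies (not A or (not B iff B))) = 5 implies 4 = 4
not (not ((B or (B or B)) or (A or (A iff B))) iff (((A implies B) iff B) or (((B implies B) or (A iff A)) or not A))) implies ((((B implies A) or B) or ((A implies (A or A)) iff (A or A))) implies (((A iff B) or B) implies (not A or (not B iff B)))) = 5 implies 4 = 4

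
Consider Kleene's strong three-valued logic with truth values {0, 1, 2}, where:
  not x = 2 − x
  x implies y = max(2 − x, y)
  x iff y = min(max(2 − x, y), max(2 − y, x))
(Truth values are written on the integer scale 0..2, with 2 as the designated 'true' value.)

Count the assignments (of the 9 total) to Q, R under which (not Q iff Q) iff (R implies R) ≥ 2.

0

Q = 0, R = 0 ↦ 0  <
Q = 0, R = 1 ↦ 1  <
Q = 0, R = 2 ↦ 0  <
Q = 1, R = 0 ↦ 1  <
Q = 1, R = 1 ↦ 1  <
Q = 1, R = 2 ↦ 1  <
Q = 2, R = 0 ↦ 0  <
Q = 2, R = 1 ↦ 1  <
Q = 2, R = 2 ↦ 0  <
So 0 of the 9 assignments meet the threshold.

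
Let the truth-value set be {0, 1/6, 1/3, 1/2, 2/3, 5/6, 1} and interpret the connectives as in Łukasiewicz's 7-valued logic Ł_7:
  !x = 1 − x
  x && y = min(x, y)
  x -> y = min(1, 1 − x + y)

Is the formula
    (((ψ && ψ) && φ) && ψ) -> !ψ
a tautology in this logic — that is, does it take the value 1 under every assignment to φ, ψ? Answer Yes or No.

Counterexample: take φ = 1/6, ψ = 1.
ψ && ψ = 1 && 1 = 1
(ψ && ψ) && φ = 1 && 1/6 = 1/6
((ψ && ψ) && φ) && ψ = 1/6 && 1 = 1/6
!ψ = !1 = 0
(((ψ && ψ) && φ) && ψ) -> !ψ = 1/6 -> 0 = 5/6
This gives 5/6 ≠ 1.

No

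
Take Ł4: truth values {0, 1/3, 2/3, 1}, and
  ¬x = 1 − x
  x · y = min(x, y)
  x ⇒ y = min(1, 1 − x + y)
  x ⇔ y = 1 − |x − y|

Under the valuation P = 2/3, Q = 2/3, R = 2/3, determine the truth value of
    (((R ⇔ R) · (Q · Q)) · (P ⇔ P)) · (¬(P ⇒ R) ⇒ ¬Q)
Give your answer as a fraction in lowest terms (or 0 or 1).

R ⇔ R = 2/3 ⇔ 2/3 = 1
Q · Q = 2/3 · 2/3 = 2/3
(R ⇔ R) · (Q · Q) = 1 · 2/3 = 2/3
P ⇔ P = 2/3 ⇔ 2/3 = 1
((R ⇔ R) · (Q · Q)) · (P ⇔ P) = 2/3 · 1 = 2/3
P ⇒ R = 2/3 ⇒ 2/3 = 1
¬(P ⇒ R) = ¬1 = 0
¬Q = ¬2/3 = 1/3
¬(P ⇒ R) ⇒ ¬Q = 0 ⇒ 1/3 = 1
(((R ⇔ R) · (Q · Q)) · (P ⇔ P)) · (¬(P ⇒ R) ⇒ ¬Q) = 2/3 · 1 = 2/3

2/3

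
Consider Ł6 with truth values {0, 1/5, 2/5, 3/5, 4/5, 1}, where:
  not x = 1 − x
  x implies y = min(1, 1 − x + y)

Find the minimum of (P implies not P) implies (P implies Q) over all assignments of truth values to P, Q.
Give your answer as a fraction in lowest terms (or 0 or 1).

Take P = 2/5, Q = 0:
not P = not 2/5 = 3/5
P implies not P = 2/5 implies 3/5 = 1
P implies Q = 2/5 implies 0 = 3/5
(P implies not P) implies (P implies Q) = 1 implies 3/5 = 3/5
No assignment yields a value below 3/5, so this is the minimum.

3/5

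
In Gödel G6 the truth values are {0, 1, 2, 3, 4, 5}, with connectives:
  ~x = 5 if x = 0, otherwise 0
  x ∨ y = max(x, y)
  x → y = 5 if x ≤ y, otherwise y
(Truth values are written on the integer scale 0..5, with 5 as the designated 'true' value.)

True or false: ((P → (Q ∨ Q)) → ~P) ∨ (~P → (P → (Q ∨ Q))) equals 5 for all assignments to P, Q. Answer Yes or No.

At P = 1, Q = 1, for instance:
Q ∨ Q = 1 ∨ 1 = 1
P → (Q ∨ Q) = 1 → 1 = 5
~P = ~1 = 0
(P → (Q ∨ Q)) → ~P = 5 → 0 = 0
~P → (P → (Q ∨ Q)) = 0 → 5 = 5
((P → (Q ∨ Q)) → ~P) ∨ (~P → (P → (Q ∨ Q))) = 0 ∨ 5 = 5
and checking the remaining 35 assignments likewise gives ≥ 5 in every case.

Yes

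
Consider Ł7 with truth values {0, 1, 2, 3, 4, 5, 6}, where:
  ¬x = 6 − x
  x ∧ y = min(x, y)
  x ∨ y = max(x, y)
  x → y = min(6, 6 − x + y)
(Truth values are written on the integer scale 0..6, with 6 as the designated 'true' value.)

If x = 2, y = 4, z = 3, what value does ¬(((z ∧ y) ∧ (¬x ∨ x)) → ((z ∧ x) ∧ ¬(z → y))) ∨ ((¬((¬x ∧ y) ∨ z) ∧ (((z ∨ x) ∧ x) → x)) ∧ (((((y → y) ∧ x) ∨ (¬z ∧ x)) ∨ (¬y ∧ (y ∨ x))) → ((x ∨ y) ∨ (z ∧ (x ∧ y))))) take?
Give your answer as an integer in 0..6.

3

z ∧ y = 3 ∧ 4 = 3
¬x = ¬2 = 4
¬x ∨ x = 4 ∨ 2 = 4
(z ∧ y) ∧ (¬x ∨ x) = 3 ∧ 4 = 3
z ∧ x = 3 ∧ 2 = 2
z → y = 3 → 4 = 6
¬(z → y) = ¬6 = 0
(z ∧ x) ∧ ¬(z → y) = 2 ∧ 0 = 0
((z ∧ y) ∧ (¬x ∨ x)) → ((z ∧ x) ∧ ¬(z → y)) = 3 → 0 = 3
¬(((z ∧ y) ∧ (¬x ∨ x)) → ((z ∧ x) ∧ ¬(z → y))) = ¬3 = 3
¬x = ¬2 = 4
¬x ∧ y = 4 ∧ 4 = 4
(¬x ∧ y) ∨ z = 4 ∨ 3 = 4
¬((¬x ∧ y) ∨ z) = ¬4 = 2
z ∨ x = 3 ∨ 2 = 3
(z ∨ x) ∧ x = 3 ∧ 2 = 2
((z ∨ x) ∧ x) → x = 2 → 2 = 6
¬((¬x ∧ y) ∨ z) ∧ (((z ∨ x) ∧ x) → x) = 2 ∧ 6 = 2
y → y = 4 → 4 = 6
(y → y) ∧ x = 6 ∧ 2 = 2
¬z = ¬3 = 3
¬z ∧ x = 3 ∧ 2 = 2
((y → y) ∧ x) ∨ (¬z ∧ x) = 2 ∨ 2 = 2
¬y = ¬4 = 2
y ∨ x = 4 ∨ 2 = 4
¬y ∧ (y ∨ x) = 2 ∧ 4 = 2
(((y → y) ∧ x) ∨ (¬z ∧ x)) ∨ (¬y ∧ (y ∨ x)) = 2 ∨ 2 = 2
x ∨ y = 2 ∨ 4 = 4
x ∧ y = 2 ∧ 4 = 2
z ∧ (x ∧ y) = 3 ∧ 2 = 2
(x ∨ y) ∨ (z ∧ (x ∧ y)) = 4 ∨ 2 = 4
((((y → y) ∧ x) ∨ (¬z ∧ x)) ∨ (¬y ∧ (y ∨ x))) → ((x ∨ y) ∨ (z ∧ (x ∧ y))) = 2 → 4 = 6
(¬((¬x ∧ y) ∨ z) ∧ (((z ∨ x) ∧ x) → x)) ∧ (((((y → y) ∧ x) ∨ (¬z ∧ x)) ∨ (¬y ∧ (y ∨ x))) → ((x ∨ y) ∨ (z ∧ (x ∧ y)))) = 2 ∧ 6 = 2
¬(((z ∧ y) ∧ (¬x ∨ x)) → ((z ∧ x) ∧ ¬(z → y))) ∨ ((¬((¬x ∧ y) ∨ z) ∧ (((z ∨ x) ∧ x) → x)) ∧ (((((y → y) ∧ x) ∨ (¬z ∧ x)) ∨ (¬y ∧ (y ∨ x))) → ((x ∨ y) ∨ (z ∧ (x ∧ y))))) = 3 ∨ 2 = 3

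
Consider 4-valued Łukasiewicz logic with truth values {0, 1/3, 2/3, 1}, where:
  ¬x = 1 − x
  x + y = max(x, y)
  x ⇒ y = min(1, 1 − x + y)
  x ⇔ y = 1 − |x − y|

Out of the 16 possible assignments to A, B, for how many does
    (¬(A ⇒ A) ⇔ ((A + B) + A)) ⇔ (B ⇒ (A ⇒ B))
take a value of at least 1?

1

A = 0, B = 0 ↦ 1  ≥
A = 0, B = 1/3 ↦ 2/3  <
A = 0, B = 2/3 ↦ 1/3  <
A = 0, B = 1 ↦ 0  <
A = 1/3, B = 0 ↦ 2/3  <
A = 1/3, B = 1/3 ↦ 2/3  <
A = 1/3, B = 2/3 ↦ 1/3  <
A = 1/3, B = 1 ↦ 0  <
A = 2/3, B = 0 ↦ 1/3  <
A = 2/3, B = 1/3 ↦ 1/3  <
A = 2/3, B = 2/3 ↦ 1/3  <
A = 2/3, B = 1 ↦ 0  <
A = 1, B = 0 ↦ 0  <
A = 1, B = 1/3 ↦ 0  <
A = 1, B = 2/3 ↦ 0  <
A = 1, B = 1 ↦ 0  <
So 1 of the 16 assignments meets the threshold.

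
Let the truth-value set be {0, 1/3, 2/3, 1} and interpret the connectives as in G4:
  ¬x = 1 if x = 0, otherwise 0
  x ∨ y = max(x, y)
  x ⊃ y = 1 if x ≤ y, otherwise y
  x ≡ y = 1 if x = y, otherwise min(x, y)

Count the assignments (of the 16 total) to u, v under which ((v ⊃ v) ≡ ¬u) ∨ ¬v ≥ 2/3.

7

u = 0, v = 0 ↦ 1  ≥
u = 0, v = 1/3 ↦ 1  ≥
u = 0, v = 2/3 ↦ 1  ≥
u = 0, v = 1 ↦ 1  ≥
u = 1/3, v = 0 ↦ 1  ≥
u = 1/3, v = 1/3 ↦ 0  <
u = 1/3, v = 2/3 ↦ 0  <
u = 1/3, v = 1 ↦ 0  <
u = 2/3, v = 0 ↦ 1  ≥
u = 2/3, v = 1/3 ↦ 0  <
u = 2/3, v = 2/3 ↦ 0  <
u = 2/3, v = 1 ↦ 0  <
u = 1, v = 0 ↦ 1  ≥
u = 1, v = 1/3 ↦ 0  <
u = 1, v = 2/3 ↦ 0  <
u = 1, v = 1 ↦ 0  <
So 7 of the 16 assignments meet the threshold.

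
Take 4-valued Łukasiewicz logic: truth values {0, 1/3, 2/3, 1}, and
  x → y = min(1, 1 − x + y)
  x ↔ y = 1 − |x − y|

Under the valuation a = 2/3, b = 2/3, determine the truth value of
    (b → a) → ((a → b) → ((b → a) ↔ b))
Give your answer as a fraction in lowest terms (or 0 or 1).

b → a = 2/3 → 2/3 = 1
a → b = 2/3 → 2/3 = 1
b → a = 2/3 → 2/3 = 1
(b → a) ↔ b = 1 ↔ 2/3 = 2/3
(a → b) → ((b → a) ↔ b) = 1 → 2/3 = 2/3
(b → a) → ((a → b) → ((b → a) ↔ b)) = 1 → 2/3 = 2/3

2/3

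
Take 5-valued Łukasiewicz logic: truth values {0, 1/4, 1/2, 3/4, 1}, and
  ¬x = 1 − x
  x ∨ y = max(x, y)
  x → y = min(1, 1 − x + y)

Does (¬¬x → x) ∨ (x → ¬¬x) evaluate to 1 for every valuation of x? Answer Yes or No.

Yes

x = 0 ↦ 1
x = 1/4 ↦ 1
x = 1/2 ↦ 1
x = 3/4 ↦ 1
x = 1 ↦ 1
Every assignment gives a value ≥ 1.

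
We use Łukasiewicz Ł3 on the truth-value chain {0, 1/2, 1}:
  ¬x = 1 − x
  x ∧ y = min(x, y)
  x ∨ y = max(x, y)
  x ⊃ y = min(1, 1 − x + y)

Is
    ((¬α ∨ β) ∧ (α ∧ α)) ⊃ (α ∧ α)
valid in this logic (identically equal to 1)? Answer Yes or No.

α = 0, β = 0 ↦ 1
α = 0, β = 1/2 ↦ 1
α = 0, β = 1 ↦ 1
α = 1/2, β = 0 ↦ 1
α = 1/2, β = 1/2 ↦ 1
α = 1/2, β = 1 ↦ 1
α = 1, β = 0 ↦ 1
α = 1, β = 1/2 ↦ 1
α = 1, β = 1 ↦ 1
Every assignment gives a value ≥ 1.

Yes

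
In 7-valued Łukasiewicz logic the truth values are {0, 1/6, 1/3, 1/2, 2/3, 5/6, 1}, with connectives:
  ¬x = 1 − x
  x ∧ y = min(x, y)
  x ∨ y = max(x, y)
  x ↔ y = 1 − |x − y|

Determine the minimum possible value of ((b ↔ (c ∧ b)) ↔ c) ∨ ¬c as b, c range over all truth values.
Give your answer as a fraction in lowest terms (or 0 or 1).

Take b = 0, c = 1/2:
c ∧ b = 1/2 ∧ 0 = 0
b ↔ (c ∧ b) = 0 ↔ 0 = 1
(b ↔ (c ∧ b)) ↔ c = 1 ↔ 1/2 = 1/2
¬c = ¬1/2 = 1/2
((b ↔ (c ∧ b)) ↔ c) ∨ ¬c = 1/2 ∨ 1/2 = 1/2
No assignment yields a value below 1/2, so this is the minimum.

1/2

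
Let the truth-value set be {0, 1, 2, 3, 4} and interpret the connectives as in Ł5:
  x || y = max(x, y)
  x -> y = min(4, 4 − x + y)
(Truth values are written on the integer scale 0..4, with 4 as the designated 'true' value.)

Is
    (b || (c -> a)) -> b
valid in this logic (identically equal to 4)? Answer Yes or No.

Counterexample: take a = 0, b = 0, c = 0.
c -> a = 0 -> 0 = 4
b || (c -> a) = 0 || 4 = 4
(b || (c -> a)) -> b = 4 -> 0 = 0
This gives 0 ≠ 4.

No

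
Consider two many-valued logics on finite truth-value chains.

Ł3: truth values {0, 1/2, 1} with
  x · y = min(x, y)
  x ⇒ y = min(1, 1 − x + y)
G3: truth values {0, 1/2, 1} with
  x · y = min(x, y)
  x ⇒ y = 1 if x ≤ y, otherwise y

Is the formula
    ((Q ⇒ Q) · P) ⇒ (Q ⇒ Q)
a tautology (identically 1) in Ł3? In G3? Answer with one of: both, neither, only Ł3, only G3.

In Ł3: every assignment gives 1 — tautology.
In G3: every assignment gives 1 — tautology.

both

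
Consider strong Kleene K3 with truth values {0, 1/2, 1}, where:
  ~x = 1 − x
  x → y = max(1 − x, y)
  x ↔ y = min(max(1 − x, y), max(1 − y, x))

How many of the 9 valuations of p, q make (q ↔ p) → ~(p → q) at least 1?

p = 0, q = 0 ↦ 0  <
p = 0, q = 1/2 ↦ 1/2  <
p = 0, q = 1 ↦ 1  ≥
p = 1/2, q = 0 ↦ 1/2  <
p = 1/2, q = 1/2 ↦ 1/2  <
p = 1/2, q = 1 ↦ 1/2  <
p = 1, q = 0 ↦ 1  ≥
p = 1, q = 1/2 ↦ 1/2  <
p = 1, q = 1 ↦ 0  <
So 2 of the 9 assignments meet the threshold.

2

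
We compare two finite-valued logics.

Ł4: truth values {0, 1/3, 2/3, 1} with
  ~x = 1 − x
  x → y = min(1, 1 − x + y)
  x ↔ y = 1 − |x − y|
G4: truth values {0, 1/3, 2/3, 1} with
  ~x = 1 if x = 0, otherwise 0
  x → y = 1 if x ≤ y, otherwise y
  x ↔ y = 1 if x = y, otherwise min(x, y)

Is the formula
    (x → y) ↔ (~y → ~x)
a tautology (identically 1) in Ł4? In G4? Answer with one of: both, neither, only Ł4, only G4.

In Ł4: every assignment gives 1 — tautology.
In G4: at x = 2/3, y = 1/3 the value is 1/3 — not a tautology.

only Ł4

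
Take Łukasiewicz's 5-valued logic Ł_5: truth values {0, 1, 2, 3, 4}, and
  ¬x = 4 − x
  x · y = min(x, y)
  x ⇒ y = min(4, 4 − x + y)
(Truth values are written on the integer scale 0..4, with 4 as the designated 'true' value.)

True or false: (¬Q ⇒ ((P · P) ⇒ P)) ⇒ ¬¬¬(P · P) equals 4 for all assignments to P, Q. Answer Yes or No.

Counterexample: take P = 1, Q = 0.
¬Q = ¬0 = 4
P · P = 1 · 1 = 1
(P · P) ⇒ P = 1 ⇒ 1 = 4
¬Q ⇒ ((P · P) ⇒ P) = 4 ⇒ 4 = 4
P · P = 1 · 1 = 1
¬(P · P) = ¬1 = 3
¬¬(P · P) = ¬3 = 1
¬¬¬(P · P) = ¬1 = 3
(¬Q ⇒ ((P · P) ⇒ P)) ⇒ ¬¬¬(P · P) = 4 ⇒ 3 = 3
This gives 3 ≠ 4.

No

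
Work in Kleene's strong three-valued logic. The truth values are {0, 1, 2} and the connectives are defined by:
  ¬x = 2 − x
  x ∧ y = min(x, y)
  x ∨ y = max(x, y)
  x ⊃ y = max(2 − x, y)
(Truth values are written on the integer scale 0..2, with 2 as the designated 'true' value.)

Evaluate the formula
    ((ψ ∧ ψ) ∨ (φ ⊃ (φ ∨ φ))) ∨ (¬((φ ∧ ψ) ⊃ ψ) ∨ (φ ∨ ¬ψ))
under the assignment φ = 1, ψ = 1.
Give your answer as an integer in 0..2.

1

ψ ∧ ψ = 1 ∧ 1 = 1
φ ∨ φ = 1 ∨ 1 = 1
φ ⊃ (φ ∨ φ) = 1 ⊃ 1 = 1
(ψ ∧ ψ) ∨ (φ ⊃ (φ ∨ φ)) = 1 ∨ 1 = 1
φ ∧ ψ = 1 ∧ 1 = 1
(φ ∧ ψ) ⊃ ψ = 1 ⊃ 1 = 1
¬((φ ∧ ψ) ⊃ ψ) = ¬1 = 1
¬ψ = ¬1 = 1
φ ∨ ¬ψ = 1 ∨ 1 = 1
¬((φ ∧ ψ) ⊃ ψ) ∨ (φ ∨ ¬ψ) = 1 ∨ 1 = 1
((ψ ∧ ψ) ∨ (φ ⊃ (φ ∨ φ))) ∨ (¬((φ ∧ ψ) ⊃ ψ) ∨ (φ ∨ ¬ψ)) = 1 ∨ 1 = 1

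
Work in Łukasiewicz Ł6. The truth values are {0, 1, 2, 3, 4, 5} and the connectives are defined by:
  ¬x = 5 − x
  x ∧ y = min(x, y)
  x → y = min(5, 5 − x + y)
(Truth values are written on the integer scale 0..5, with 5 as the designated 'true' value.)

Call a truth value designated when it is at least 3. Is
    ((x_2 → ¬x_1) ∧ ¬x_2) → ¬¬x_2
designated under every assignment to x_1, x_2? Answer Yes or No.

Counterexample: take x_1 = 0, x_2 = 0.
¬x_1 = ¬0 = 5
x_2 → ¬x_1 = 0 → 5 = 5
¬x_2 = ¬0 = 5
(x_2 → ¬x_1) ∧ ¬x_2 = 5 ∧ 5 = 5
¬x_2 = ¬0 = 5
¬¬x_2 = ¬5 = 0
((x_2 → ¬x_1) ∧ ¬x_2) → ¬¬x_2 = 5 → 0 = 0
This gives 0, which is below 3.

No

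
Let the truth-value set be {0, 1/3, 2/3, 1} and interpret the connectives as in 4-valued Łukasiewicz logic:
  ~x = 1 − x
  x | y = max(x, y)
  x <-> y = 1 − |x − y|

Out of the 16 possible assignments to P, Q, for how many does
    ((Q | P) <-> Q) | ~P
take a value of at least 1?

10

P = 0, Q = 0 ↦ 1  ≥
P = 0, Q = 1/3 ↦ 1  ≥
P = 0, Q = 2/3 ↦ 1  ≥
P = 0, Q = 1 ↦ 1  ≥
P = 1/3, Q = 0 ↦ 2/3  <
P = 1/3, Q = 1/3 ↦ 1  ≥
P = 1/3, Q = 2/3 ↦ 1  ≥
P = 1/3, Q = 1 ↦ 1  ≥
P = 2/3, Q = 0 ↦ 1/3  <
P = 2/3, Q = 1/3 ↦ 2/3  <
P = 2/3, Q = 2/3 ↦ 1  ≥
P = 2/3, Q = 1 ↦ 1  ≥
P = 1, Q = 0 ↦ 0  <
P = 1, Q = 1/3 ↦ 1/3  <
P = 1, Q = 2/3 ↦ 2/3  <
P = 1, Q = 1 ↦ 1  ≥
So 10 of the 16 assignments meet the threshold.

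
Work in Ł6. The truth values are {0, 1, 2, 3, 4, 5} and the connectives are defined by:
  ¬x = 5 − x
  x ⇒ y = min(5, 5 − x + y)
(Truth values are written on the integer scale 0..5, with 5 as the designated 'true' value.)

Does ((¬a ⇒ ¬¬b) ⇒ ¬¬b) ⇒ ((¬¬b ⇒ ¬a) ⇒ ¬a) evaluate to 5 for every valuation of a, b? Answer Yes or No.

At a = 2, b = 5, for instance:
¬a = ¬2 = 3
¬b = ¬5 = 0
¬¬b = ¬0 = 5
¬a ⇒ ¬¬b = 3 ⇒ 5 = 5
(¬a ⇒ ¬¬b) ⇒ ¬¬b = 5 ⇒ 5 = 5
¬¬b ⇒ ¬a = 5 ⇒ 3 = 3
(¬¬b ⇒ ¬a) ⇒ ¬a = 3 ⇒ 3 = 5
((¬a ⇒ ¬¬b) ⇒ ¬¬b) ⇒ ((¬¬b ⇒ ¬a) ⇒ ¬a) = 5 ⇒ 5 = 5
and checking the remaining 35 assignments likewise gives ≥ 5 in every case.

Yes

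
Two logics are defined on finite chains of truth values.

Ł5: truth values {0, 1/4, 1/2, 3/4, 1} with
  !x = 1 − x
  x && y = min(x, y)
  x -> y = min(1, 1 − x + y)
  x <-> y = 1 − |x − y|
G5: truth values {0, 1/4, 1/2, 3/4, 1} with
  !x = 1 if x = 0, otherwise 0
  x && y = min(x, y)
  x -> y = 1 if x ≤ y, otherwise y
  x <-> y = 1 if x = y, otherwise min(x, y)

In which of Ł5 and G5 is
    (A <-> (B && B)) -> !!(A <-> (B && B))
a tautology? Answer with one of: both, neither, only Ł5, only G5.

In Ł5: every assignment gives 1 — tautology.
In G5: every assignment gives 1 — tautology.

both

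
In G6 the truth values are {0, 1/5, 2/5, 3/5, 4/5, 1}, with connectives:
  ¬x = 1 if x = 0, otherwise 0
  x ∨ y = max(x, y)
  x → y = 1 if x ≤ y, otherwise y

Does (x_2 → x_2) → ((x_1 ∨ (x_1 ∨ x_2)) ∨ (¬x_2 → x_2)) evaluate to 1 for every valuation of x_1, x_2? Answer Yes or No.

Counterexample: take x_1 = 0, x_2 = 0.
x_2 → x_2 = 0 → 0 = 1
x_1 ∨ x_2 = 0 ∨ 0 = 0
x_1 ∨ (x_1 ∨ x_2) = 0 ∨ 0 = 0
¬x_2 = ¬0 = 1
¬x_2 → x_2 = 1 → 0 = 0
(x_1 ∨ (x_1 ∨ x_2)) ∨ (¬x_2 → x_2) = 0 ∨ 0 = 0
(x_2 → x_2) → ((x_1 ∨ (x_1 ∨ x_2)) ∨ (¬x_2 → x_2)) = 1 → 0 = 0
This gives 0 ≠ 1.

No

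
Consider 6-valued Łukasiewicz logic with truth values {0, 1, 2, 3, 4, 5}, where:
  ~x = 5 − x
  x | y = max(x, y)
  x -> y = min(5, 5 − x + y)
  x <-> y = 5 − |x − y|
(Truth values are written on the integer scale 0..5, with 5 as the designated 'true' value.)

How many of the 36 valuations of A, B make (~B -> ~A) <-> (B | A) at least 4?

18

value 5: 8 assignments (counts)
value 4: 10 assignments (counts)
value 3: 7 assignments
value 2: 6 assignments
value 1: 3 assignments
value 0: 2 assignments
So 18 of the 36 assignments meet the threshold.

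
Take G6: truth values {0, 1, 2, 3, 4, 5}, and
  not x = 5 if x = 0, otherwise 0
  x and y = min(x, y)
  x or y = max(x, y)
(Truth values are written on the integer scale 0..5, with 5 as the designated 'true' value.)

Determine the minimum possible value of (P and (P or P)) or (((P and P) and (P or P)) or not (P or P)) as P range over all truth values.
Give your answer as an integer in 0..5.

1

Take P = 1:
P or P = 1 or 1 = 1
P and (P or P) = 1 and 1 = 1
P and P = 1 and 1 = 1
P or P = 1 or 1 = 1
(P and P) and (P or P) = 1 and 1 = 1
P or P = 1 or 1 = 1
not (P or P) = not 1 = 0
((P and P) and (P or P)) or not (P or P) = 1 or 0 = 1
(P and (P or P)) or (((P and P) and (P or P)) or not (P or P)) = 1 or 1 = 1
No assignment yields a value below 1, so this is the minimum.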